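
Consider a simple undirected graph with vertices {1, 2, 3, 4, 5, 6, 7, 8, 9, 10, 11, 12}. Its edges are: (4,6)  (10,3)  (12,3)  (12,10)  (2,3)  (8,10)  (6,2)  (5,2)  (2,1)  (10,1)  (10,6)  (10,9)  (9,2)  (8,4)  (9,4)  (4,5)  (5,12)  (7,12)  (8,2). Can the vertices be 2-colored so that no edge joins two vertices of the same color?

No

The cycle 3-10-12-3 has length 3, which is odd, so the graph is not bipartite.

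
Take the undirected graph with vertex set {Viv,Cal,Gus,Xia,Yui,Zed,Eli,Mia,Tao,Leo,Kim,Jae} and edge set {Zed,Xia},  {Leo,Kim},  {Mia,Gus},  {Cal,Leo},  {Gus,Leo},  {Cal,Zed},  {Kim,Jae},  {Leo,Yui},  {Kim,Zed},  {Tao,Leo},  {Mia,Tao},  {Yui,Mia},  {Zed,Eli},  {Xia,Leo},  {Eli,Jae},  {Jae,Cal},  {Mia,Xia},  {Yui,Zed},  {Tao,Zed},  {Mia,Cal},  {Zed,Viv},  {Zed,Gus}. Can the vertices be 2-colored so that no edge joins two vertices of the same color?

Yes

Partition the vertices as {Zed, Mia, Leo, Jae} vs {Viv, Cal, Gus, Xia, Yui, Eli, Tao, Kim}. Each listed edge has one endpoint in each part, so the graph is bipartite.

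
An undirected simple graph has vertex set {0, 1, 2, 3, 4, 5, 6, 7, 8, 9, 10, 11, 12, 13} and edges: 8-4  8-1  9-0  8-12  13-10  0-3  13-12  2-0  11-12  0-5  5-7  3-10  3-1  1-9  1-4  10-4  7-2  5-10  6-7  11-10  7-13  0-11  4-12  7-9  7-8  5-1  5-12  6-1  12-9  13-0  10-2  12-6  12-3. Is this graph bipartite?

No

The cycle 8-4-12-8 has length 3, which is odd, so the graph is not bipartite.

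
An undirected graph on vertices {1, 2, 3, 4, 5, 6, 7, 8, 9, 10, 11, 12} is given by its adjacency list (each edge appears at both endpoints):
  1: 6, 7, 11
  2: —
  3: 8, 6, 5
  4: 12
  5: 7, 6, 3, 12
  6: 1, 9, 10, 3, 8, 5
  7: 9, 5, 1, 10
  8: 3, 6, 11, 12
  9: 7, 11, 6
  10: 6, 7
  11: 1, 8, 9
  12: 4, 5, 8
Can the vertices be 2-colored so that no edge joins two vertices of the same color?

3-6-5-3 is an odd cycle (length 3), and a bipartite graph can contain only even cycles.

No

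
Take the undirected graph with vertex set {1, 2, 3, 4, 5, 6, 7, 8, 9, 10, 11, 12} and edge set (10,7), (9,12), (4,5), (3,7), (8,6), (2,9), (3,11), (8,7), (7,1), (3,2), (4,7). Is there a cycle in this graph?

|V| = 12, |E| = 11, number of components = 1.
Since 11 = 12 - 1, the graph is a forest and contains no cycle.

No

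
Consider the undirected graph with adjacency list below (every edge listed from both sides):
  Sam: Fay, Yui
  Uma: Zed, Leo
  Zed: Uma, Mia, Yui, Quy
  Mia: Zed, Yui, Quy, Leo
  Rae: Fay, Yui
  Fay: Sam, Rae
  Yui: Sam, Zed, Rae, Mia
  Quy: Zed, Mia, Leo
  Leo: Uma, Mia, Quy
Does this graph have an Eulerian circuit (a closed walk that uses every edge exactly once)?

Degrees: Sam:2, Uma:2, Zed:4, Mia:4, Rae:2, Fay:2, Yui:4, Quy:3, Leo:3
Vertices with odd degree: Quy, Leo. An Eulerian circuit requires all degrees even.

No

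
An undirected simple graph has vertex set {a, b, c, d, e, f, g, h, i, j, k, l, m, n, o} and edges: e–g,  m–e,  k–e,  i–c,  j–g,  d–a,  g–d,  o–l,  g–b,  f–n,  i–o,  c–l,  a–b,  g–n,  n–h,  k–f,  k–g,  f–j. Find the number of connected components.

2

Component: {c, i, l, o}
Component: {a, b, d, e, f, g, h, j, k, m, n}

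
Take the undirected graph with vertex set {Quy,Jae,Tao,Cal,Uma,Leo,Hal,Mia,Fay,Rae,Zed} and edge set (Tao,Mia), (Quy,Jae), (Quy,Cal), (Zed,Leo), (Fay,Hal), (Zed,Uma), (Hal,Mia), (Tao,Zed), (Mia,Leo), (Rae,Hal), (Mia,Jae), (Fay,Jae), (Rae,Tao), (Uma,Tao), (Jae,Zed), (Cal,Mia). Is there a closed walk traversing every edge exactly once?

Degrees: Quy:2, Jae:4, Tao:4, Cal:2, Uma:2, Leo:2, Hal:3, Mia:5, Fay:2, Rae:2, Zed:4
Vertices with odd degree: Hal, Mia. An Eulerian circuit requires all degrees even.

No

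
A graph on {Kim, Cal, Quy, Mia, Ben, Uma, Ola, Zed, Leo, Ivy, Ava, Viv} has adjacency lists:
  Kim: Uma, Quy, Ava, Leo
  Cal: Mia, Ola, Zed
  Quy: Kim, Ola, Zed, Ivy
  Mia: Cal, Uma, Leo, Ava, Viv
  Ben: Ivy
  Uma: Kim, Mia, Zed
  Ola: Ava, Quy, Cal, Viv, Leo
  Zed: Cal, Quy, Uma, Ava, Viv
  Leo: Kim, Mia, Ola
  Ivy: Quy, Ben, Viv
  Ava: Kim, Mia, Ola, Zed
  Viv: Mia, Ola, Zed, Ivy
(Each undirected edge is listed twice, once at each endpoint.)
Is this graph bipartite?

A valid 2-coloring puts {Cal, Quy, Ben, Uma, Leo, Ava, Viv} on one side and {Kim, Mia, Ola, Zed, Ivy} on the other; every edge crosses between the two sides.

Yes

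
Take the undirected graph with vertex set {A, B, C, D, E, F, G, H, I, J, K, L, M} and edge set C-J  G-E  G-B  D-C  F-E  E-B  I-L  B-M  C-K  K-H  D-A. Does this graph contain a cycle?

|V| = 13, |E| = 11, number of components = 3.
Since 11 > 13 - 3, a cycle must exist; for instance B-E-G-B.

Yes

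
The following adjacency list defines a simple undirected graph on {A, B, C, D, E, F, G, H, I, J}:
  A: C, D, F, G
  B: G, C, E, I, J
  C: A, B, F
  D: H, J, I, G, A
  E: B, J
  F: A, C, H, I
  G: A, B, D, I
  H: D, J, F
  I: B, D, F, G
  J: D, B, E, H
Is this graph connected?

Yes

A breadth-first search from A visits A, D, G, C, F, I, H, J, B, E — all 10 vertices — so the graph is connected.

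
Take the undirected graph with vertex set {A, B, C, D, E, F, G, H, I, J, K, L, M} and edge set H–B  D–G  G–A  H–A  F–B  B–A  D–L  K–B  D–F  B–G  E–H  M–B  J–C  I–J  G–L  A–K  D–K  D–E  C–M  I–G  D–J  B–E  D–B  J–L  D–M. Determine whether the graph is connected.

Starting from A and exploring outward reaches every vertex (A, K, H, B, G, D, E, F, M, I, L, J, C); the graph is connected.

Yes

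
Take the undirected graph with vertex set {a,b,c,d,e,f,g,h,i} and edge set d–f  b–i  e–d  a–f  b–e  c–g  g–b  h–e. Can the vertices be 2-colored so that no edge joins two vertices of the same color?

Partition the vertices as {e, f, g, i} vs {a, b, c, d, h}. Each listed edge has one endpoint in each part, so the graph is bipartite.

Yes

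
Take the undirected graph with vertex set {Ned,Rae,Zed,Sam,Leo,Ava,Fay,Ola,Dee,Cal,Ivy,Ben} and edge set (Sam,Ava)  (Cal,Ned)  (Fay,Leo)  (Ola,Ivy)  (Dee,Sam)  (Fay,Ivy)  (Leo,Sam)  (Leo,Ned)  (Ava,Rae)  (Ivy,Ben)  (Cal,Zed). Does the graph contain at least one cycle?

No

The graph has 12 vertices, 11 edges, and 1 connected component.
A forest on 12 vertices with 1 component has exactly 11 edges, which matches — so no cycle.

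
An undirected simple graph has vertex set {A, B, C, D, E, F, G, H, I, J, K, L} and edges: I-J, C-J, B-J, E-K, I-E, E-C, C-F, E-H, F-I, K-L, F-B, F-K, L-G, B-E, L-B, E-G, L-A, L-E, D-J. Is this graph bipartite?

The cycle K-E-L-K has length 3, which is odd, so the graph is not bipartite.

No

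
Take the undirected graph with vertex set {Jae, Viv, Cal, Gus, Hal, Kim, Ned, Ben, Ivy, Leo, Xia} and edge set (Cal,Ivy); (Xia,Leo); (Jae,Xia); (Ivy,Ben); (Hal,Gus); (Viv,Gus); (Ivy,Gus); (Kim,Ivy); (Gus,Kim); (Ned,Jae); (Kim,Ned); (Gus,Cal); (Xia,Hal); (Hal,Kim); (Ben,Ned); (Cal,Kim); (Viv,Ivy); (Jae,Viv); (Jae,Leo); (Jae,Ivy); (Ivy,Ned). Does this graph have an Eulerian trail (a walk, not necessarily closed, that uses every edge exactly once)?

No

Degrees: Jae:5, Viv:3, Cal:3, Gus:5, Hal:3, Kim:5, Ned:4, Ben:2, Ivy:7, Leo:2, Xia:3
Odd-degree vertices: Jae, Viv, Cal, Gus, Hal, Kim, Ivy, Xia (8 total).
With 8 odd-degree vertices (more than two), no single trail can use every edge.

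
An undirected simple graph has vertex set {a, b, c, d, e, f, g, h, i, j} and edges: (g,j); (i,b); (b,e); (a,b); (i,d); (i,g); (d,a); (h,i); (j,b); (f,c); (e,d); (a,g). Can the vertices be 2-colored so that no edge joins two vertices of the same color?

Yes

Partition the vertices as {b, d, f, g, h} vs {a, c, e, i, j}. Each listed edge has one endpoint in each part, so the graph is bipartite.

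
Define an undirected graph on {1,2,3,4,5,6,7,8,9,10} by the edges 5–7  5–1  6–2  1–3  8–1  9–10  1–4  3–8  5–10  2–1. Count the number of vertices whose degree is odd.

Degrees: 1:5, 2:2, 3:2, 4:1, 5:3, 6:1, 7:1, 8:2, 9:1, 10:2
Odd-degree vertices: 1, 4, 5, 6, 7, 9.

6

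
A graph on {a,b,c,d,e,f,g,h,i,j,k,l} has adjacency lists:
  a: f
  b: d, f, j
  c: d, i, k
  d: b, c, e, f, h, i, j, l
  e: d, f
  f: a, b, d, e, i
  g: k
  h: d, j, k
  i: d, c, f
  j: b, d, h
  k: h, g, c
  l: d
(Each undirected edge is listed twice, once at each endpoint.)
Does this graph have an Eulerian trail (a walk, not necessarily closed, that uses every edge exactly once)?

Degrees: a:1, b:3, c:3, d:8, e:2, f:5, g:1, h:3, i:3, j:3, k:3, l:1
Odd-degree vertices: a, b, c, f, g, h, i, j, k, l (10 total).
An Eulerian trail requires 0 or 2 odd-degree vertices; here there are 10.

No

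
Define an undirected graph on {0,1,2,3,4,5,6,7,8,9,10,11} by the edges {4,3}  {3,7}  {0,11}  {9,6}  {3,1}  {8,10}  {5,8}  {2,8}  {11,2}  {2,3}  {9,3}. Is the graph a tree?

|V| = 12, |E| = 11.
It is connected with exactly 11 edges, hence acyclic — it is a tree.

Yes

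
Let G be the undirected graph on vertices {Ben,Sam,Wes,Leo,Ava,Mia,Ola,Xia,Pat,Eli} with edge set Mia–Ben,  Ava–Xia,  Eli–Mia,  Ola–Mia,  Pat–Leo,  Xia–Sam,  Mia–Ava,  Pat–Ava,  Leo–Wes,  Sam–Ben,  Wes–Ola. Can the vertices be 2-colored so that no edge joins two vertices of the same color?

No

Ava-Xia-Sam-Ben-Mia-Ava is an odd cycle (length 5), and a bipartite graph can contain only even cycles.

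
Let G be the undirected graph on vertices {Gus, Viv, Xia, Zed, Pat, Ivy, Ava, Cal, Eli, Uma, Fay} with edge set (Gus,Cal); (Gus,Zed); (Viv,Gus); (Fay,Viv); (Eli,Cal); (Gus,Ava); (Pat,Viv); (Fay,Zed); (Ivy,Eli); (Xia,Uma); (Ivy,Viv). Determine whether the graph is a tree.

The graph has 11 vertices and 11 edges.
It is not connected, so it is not a tree.

No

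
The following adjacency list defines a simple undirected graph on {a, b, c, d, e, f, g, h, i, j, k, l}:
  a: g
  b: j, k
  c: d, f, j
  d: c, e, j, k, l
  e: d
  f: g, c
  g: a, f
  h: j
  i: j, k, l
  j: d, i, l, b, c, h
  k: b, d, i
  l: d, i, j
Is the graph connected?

Yes

Starting from a and exploring outward reaches every vertex (a, g, f, c, d, j, e, l, k, i, h, b); the graph is connected.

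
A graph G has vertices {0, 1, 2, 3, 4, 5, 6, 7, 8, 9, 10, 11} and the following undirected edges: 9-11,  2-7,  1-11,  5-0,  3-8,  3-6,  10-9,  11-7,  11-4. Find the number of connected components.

Component: {0, 5}
Component: {3, 6, 8}
Component: {1, 2, 4, 7, 9, 10, 11}

3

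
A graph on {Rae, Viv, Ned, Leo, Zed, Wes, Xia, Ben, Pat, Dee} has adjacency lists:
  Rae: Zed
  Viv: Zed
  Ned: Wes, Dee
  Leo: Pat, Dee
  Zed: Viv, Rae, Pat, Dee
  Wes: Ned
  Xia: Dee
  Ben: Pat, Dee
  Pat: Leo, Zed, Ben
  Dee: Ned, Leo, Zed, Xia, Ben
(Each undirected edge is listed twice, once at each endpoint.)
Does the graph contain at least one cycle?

|V| = 10, |E| = 11, number of components = 1.
Since 11 > 10 - 1, a cycle must exist; for instance Zed-Dee-Leo-Pat-Zed.

Yes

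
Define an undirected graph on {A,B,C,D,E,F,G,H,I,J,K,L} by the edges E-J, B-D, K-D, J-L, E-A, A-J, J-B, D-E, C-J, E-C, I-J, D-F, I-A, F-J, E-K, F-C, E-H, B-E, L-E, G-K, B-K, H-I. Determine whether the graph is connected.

A breadth-first search from A visits A, I, E, J, H, K, B, D, C, L, F, G — all 12 vertices — so the graph is connected.

Yes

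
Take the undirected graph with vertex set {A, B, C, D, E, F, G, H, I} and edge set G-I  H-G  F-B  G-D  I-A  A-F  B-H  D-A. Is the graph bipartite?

Color {C, D, E, F, H, I} black and {A, B, G} white. No edge joins two same-colored vertices, so the graph is bipartite.

Yes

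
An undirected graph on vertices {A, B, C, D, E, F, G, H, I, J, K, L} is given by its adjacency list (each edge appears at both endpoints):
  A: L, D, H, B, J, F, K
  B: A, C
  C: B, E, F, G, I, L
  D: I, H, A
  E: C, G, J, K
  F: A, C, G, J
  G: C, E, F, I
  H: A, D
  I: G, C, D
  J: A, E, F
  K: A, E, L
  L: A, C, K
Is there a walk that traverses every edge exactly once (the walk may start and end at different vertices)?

Degrees: A:7, B:2, C:6, D:3, E:4, F:4, G:4, H:2, I:3, J:3, K:3, L:3
Odd-degree vertices: A, D, I, J, K, L (6 total).
An Eulerian trail requires 0 or 2 odd-degree vertices; here there are 6.

No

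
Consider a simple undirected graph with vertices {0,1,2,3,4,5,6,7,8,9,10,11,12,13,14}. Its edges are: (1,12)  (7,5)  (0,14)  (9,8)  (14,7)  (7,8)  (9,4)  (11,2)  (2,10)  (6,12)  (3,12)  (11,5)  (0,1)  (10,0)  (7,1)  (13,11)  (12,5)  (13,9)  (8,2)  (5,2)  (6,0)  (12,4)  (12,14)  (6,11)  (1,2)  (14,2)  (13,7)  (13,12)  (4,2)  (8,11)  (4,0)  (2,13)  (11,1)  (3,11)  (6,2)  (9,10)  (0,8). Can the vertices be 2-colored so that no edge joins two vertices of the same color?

No

6-11-2-6 is an odd cycle (length 3), and a bipartite graph can contain only even cycles.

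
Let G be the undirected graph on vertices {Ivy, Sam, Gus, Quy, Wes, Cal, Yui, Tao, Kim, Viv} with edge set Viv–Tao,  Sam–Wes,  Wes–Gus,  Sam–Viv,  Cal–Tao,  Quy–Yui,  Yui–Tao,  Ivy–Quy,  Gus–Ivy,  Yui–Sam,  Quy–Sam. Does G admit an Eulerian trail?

Degrees: Ivy:2, Sam:4, Gus:2, Quy:3, Wes:2, Cal:1, Yui:3, Tao:3, Kim:0, Viv:2
Odd-degree vertices: Quy, Cal, Yui, Tao (4 total).
With 4 odd-degree vertices (more than two), no single trail can use every edge.

No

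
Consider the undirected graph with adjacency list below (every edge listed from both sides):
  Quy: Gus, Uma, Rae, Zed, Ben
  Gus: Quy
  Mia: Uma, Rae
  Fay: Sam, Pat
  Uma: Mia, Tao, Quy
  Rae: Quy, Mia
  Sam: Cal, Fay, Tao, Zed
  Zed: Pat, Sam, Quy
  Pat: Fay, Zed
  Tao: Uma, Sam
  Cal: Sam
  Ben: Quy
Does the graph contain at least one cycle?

Yes

The graph has 12 vertices, 14 edges, and 1 connected component.
One cycle is Zed-Pat-Fay-Sam-Zed.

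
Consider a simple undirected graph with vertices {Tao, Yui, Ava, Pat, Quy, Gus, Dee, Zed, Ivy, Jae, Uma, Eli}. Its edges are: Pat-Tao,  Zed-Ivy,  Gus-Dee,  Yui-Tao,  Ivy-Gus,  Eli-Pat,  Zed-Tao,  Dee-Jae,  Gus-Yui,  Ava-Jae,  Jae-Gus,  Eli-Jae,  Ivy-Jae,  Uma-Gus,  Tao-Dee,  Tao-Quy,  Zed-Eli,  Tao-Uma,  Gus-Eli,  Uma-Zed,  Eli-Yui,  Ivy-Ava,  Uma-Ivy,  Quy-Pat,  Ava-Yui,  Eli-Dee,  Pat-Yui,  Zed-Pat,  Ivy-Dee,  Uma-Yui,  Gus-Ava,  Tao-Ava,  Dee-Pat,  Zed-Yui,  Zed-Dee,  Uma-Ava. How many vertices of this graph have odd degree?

Degrees: Tao:7, Yui:7, Ava:6, Pat:6, Quy:2, Gus:7, Dee:7, Zed:7, Ivy:6, Jae:5, Uma:6, Eli:6
Odd-degree vertices: Tao, Yui, Gus, Dee, Zed, Jae.

6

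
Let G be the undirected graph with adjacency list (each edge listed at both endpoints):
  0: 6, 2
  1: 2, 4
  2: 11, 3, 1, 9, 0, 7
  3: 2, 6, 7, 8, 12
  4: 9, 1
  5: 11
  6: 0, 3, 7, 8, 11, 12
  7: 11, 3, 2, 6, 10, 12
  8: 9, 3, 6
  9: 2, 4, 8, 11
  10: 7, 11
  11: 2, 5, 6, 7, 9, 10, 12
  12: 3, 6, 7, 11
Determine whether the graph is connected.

Starting from 0 and exploring outward reaches every vertex (0, 2, 6, 11, 7, 1, 9, 3, 8, 12, 10, 5, 4); the graph is connected.

Yes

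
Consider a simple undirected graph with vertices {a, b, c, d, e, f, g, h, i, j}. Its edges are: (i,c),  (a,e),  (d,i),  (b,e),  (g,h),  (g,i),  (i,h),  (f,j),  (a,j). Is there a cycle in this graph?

Yes

|V| = 10, |E| = 9, number of components = 2.
One cycle is i-h-g-i.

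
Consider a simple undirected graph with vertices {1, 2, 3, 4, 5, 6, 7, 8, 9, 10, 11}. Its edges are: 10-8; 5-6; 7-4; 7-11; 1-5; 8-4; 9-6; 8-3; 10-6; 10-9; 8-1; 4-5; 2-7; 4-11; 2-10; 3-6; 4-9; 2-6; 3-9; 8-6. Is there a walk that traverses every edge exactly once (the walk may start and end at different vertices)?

No

Degrees: 1:2, 2:3, 3:3, 4:5, 5:3, 6:6, 7:3, 8:5, 9:4, 10:4, 11:2
Odd-degree vertices: 2, 3, 4, 5, 7, 8 (6 total).
With 6 odd-degree vertices (more than two), no single trail can use every edge.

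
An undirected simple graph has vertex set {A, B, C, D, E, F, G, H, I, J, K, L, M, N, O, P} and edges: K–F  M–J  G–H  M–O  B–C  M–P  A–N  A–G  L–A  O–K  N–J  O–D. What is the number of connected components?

4

Component: {E}
Component: {I}
Component: {B, C}
Component: {A, D, F, G, H, J, K, L, M, N, O, P}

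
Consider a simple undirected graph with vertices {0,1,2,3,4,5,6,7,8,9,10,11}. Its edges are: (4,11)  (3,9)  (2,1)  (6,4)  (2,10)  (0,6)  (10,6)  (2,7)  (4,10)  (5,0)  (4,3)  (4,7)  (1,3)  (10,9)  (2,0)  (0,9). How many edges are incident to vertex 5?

1

Neighbors of 5: 0.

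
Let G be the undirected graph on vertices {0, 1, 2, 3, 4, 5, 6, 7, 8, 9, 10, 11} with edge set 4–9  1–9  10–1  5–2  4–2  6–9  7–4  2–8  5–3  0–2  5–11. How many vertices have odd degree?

Degrees: 0:1, 1:2, 2:4, 3:1, 4:3, 5:3, 6:1, 7:1, 8:1, 9:3, 10:1, 11:1
Odd-degree vertices: 0, 3, 4, 5, 6, 7, 8, 9, 10, 11.

10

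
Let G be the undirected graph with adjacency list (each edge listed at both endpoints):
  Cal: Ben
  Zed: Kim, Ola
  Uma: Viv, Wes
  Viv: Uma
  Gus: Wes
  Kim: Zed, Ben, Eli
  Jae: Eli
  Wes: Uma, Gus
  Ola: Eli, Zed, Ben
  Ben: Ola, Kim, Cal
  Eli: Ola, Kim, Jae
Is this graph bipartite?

Yes

Partition the vertices as {Zed, Viv, Wes, Ben, Eli} vs {Cal, Uma, Gus, Kim, Jae, Ola}. Each listed edge has one endpoint in each part, so the graph is bipartite.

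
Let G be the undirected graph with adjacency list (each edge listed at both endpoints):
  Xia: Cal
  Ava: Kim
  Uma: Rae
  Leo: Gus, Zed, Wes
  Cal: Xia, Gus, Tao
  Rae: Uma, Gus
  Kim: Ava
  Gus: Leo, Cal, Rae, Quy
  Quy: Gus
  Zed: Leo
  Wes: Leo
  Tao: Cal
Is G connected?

Component: {Ava, Kim}
Component: {Xia, Uma, Leo, Cal, Rae, Gus, Quy, Zed, Wes, Tao}
No edge joins these 2 groups, so the graph is disconnected.

No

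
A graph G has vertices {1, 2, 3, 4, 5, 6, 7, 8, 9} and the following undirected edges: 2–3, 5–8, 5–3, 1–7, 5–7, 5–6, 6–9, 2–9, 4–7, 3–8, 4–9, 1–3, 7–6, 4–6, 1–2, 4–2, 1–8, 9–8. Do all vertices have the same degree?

Degrees: 1:4, 2:4, 3:4, 4:4, 5:4, 6:4, 7:4, 8:4, 9:4
All degrees equal 4; the graph is regular.

Yes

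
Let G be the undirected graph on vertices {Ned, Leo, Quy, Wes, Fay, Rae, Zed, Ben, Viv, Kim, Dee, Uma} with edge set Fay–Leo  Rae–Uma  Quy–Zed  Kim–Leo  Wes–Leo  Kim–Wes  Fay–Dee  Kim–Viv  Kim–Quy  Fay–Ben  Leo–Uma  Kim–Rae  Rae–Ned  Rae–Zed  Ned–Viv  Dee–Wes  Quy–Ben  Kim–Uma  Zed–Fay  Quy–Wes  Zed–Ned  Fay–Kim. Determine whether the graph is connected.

Yes

Starting from Ned and exploring outward reaches every vertex (Ned, Zed, Viv, Rae, Quy, Fay, Kim, Uma, Ben, Wes, Leo, Dee); the graph is connected.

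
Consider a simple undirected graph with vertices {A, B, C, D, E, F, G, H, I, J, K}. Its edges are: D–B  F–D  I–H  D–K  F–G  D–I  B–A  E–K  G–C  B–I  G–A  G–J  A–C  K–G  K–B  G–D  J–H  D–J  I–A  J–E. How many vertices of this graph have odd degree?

0

Degrees: A:4, B:4, C:2, D:6, E:2, F:2, G:6, H:2, I:4, J:4, K:4
Odd-degree vertices: none.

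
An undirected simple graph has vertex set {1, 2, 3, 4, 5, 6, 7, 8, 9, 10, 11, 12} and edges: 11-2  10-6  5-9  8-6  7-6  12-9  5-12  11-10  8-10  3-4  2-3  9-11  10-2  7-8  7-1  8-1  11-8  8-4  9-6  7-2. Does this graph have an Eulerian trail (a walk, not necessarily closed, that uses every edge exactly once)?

Degrees: 1:2, 2:4, 3:2, 4:2, 5:2, 6:4, 7:4, 8:6, 9:4, 10:4, 11:4, 12:2
Odd-degree vertices: none (0 total).
The non-isolated vertices are connected and exactly 0 have odd degree, so an Eulerian trail exists.

Yes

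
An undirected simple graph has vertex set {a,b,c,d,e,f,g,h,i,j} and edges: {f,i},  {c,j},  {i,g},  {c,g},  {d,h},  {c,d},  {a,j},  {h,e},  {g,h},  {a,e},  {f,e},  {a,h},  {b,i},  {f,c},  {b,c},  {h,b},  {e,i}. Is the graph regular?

Degrees: a:3, b:3, c:5, d:2, e:4, f:3, g:3, h:5, i:4, j:2
Degrees are not all equal (e.g. deg(d)=2 but deg(c)=5); not regular.

No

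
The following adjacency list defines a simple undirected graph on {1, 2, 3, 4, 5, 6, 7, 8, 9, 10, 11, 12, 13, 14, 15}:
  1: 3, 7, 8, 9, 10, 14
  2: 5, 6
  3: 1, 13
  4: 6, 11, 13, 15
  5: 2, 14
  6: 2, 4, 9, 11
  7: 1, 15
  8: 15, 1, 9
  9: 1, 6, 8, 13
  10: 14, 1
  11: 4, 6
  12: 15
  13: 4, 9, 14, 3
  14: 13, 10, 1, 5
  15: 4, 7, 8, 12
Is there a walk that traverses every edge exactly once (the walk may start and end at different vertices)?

Degrees: 1:6, 2:2, 3:2, 4:4, 5:2, 6:4, 7:2, 8:3, 9:4, 10:2, 11:2, 12:1, 13:4, 14:4, 15:4
Odd-degree vertices: 8, 12 (2 total).
The non-isolated vertices are connected and exactly 2 have odd degree, so an Eulerian trail exists (from 8 to 12).

Yes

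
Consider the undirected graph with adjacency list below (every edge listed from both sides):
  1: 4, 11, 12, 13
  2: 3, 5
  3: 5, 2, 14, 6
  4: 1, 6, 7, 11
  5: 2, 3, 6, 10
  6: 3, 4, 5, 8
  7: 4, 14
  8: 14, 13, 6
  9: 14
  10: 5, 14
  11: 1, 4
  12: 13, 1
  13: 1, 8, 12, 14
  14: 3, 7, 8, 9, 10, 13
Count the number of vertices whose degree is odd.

2

Degrees: 1:4, 2:2, 3:4, 4:4, 5:4, 6:4, 7:2, 8:3, 9:1, 10:2, 11:2, 12:2, 13:4, 14:6
Odd-degree vertices: 8, 9.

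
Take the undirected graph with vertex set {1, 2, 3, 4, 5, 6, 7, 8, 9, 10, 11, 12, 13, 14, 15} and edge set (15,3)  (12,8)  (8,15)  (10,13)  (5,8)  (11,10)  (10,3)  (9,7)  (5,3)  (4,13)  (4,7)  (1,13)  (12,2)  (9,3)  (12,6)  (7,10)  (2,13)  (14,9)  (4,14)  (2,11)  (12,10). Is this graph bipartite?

No

The cycle 8-12-2-13-4-7-9-3-15-8 has length 9, which is odd, so the graph is not bipartite.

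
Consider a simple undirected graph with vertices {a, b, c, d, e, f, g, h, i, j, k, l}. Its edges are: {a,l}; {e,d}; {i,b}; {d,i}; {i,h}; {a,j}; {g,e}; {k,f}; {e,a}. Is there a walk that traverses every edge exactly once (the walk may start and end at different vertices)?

Degrees: a:3, b:1, c:0, d:2, e:3, f:1, g:1, h:1, i:3, j:1, k:1, l:1
Odd-degree vertices: a, b, e, f, g, h, i, j, k, l (10 total).
With 10 odd-degree vertices (more than two), no single trail can use every edge.

No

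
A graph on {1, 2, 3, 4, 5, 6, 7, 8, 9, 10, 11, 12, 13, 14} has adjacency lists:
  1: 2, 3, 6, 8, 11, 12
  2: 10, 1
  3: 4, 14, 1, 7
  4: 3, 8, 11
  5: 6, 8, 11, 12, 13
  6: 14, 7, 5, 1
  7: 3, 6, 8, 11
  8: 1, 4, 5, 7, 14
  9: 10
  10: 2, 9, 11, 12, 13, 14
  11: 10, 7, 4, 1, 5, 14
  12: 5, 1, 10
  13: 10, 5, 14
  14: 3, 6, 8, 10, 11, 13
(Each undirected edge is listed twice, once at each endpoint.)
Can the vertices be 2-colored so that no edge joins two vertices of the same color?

No

13-10-14-13 is an odd cycle (length 3), and a bipartite graph can contain only even cycles.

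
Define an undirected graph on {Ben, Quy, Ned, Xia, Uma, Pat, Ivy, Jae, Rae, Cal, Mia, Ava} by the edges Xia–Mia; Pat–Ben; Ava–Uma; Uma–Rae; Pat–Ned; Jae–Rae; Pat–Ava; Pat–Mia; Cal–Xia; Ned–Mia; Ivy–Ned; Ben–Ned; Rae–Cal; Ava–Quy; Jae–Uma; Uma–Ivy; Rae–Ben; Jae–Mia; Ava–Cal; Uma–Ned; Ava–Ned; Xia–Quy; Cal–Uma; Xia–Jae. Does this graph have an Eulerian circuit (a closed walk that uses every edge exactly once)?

Degrees: Ben:3, Quy:2, Ned:6, Xia:4, Uma:6, Pat:4, Ivy:2, Jae:4, Rae:4, Cal:4, Mia:4, Ava:5
Ben, Ava have odd degree; an Eulerian circuit needs every degree to be even, so none exists.

No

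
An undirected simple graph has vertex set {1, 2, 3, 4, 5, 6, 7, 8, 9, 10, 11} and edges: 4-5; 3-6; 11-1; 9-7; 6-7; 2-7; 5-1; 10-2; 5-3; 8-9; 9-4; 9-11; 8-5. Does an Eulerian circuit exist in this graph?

No

Degrees: 1:2, 2:2, 3:2, 4:2, 5:4, 6:2, 7:3, 8:2, 9:4, 10:1, 11:2
7, 10 have odd degree; an Eulerian circuit needs every degree to be even, so none exists.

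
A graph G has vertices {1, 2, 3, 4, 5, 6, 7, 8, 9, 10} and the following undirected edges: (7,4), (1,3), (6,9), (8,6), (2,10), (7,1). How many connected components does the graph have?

4

Component: {5}
Component: {2, 10}
Component: {6, 8, 9}
Component: {1, 3, 4, 7}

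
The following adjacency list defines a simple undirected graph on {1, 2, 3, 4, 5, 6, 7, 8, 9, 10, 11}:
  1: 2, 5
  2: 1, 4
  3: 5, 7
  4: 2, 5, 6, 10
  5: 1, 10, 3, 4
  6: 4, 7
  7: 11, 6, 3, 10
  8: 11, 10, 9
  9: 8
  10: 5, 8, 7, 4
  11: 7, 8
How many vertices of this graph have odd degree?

Degrees: 1:2, 2:2, 3:2, 4:4, 5:4, 6:2, 7:4, 8:3, 9:1, 10:4, 11:2
Odd-degree vertices: 8, 9.

2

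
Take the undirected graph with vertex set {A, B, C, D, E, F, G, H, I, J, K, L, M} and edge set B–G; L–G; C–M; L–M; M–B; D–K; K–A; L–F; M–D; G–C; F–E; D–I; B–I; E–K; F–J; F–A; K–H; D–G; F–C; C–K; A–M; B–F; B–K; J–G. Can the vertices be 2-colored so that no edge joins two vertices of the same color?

Yes

Color {F, G, I, K, M} black and {A, B, C, D, E, H, J, L} white. No edge joins two same-colored vertices, so the graph is bipartite.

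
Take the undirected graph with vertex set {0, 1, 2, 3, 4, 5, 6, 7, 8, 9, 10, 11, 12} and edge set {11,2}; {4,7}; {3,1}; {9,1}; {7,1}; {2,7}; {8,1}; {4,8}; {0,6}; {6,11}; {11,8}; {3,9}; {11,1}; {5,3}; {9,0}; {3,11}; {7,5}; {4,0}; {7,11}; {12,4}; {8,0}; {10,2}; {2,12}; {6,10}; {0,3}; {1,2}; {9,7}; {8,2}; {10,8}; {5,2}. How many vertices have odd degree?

Degrees: 0:5, 1:6, 2:7, 3:5, 4:4, 5:3, 6:3, 7:6, 8:6, 9:4, 10:3, 11:6, 12:2
Odd-degree vertices: 0, 2, 3, 5, 6, 10.

6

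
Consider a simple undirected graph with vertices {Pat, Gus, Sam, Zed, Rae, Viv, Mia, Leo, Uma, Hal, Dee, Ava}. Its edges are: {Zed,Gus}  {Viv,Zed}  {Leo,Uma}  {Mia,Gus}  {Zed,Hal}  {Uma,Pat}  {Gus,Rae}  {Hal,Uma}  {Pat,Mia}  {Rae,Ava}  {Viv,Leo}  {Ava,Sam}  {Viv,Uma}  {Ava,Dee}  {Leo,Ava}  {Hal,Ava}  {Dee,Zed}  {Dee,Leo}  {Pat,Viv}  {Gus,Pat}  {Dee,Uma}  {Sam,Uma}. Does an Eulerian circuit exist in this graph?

Degrees: Pat:4, Gus:4, Sam:2, Zed:4, Rae:2, Viv:4, Mia:2, Leo:4, Uma:6, Hal:3, Dee:4, Ava:5
Vertices with odd degree: Hal, Ava. An Eulerian circuit requires all degrees even.

No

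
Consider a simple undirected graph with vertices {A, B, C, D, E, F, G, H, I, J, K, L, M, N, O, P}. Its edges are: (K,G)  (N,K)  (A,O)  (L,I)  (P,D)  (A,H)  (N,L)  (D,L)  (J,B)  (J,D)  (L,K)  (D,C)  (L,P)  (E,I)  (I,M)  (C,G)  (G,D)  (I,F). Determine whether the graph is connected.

Component: {A, H, O}
Component: {B, C, D, E, F, G, I, J, K, L, M, N, P}
No edge joins these 2 groups, so the graph is disconnected.

No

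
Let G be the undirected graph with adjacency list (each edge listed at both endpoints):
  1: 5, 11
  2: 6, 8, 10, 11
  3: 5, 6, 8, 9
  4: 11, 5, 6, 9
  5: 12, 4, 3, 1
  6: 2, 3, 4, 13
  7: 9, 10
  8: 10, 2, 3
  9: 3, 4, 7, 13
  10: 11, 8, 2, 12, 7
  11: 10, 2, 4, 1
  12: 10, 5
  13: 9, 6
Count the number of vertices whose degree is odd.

2

Degrees: 1:2, 2:4, 3:4, 4:4, 5:4, 6:4, 7:2, 8:3, 9:4, 10:5, 11:4, 12:2, 13:2
Odd-degree vertices: 8, 10.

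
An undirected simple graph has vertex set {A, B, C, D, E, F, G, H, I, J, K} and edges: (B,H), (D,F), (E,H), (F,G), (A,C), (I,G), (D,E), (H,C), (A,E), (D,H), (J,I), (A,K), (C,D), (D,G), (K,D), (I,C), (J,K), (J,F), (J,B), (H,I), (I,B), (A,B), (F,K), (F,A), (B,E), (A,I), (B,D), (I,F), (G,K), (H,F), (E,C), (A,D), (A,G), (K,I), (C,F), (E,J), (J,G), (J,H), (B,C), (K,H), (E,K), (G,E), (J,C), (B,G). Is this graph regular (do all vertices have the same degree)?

Yes

Degrees: A:8, B:8, C:8, D:8, E:8, F:8, G:8, H:8, I:8, J:8, K:8
Every vertex has degree 8, so the graph is 8-regular.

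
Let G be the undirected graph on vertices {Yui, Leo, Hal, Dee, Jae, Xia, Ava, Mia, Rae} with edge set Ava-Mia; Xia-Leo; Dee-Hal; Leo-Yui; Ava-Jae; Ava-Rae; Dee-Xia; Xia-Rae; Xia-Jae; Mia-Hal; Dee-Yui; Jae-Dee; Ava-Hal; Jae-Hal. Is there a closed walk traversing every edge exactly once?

Yes

Degrees: Yui:2, Leo:2, Hal:4, Dee:4, Jae:4, Xia:4, Ava:4, Mia:2, Rae:2
Every vertex has even degree and the edges form a single connected piece, so an Eulerian circuit exists.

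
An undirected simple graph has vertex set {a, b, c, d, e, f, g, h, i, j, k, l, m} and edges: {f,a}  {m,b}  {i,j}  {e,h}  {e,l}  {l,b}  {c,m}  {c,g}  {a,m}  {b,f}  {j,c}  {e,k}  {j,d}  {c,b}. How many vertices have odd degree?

8

Degrees: a:2, b:4, c:4, d:1, e:3, f:2, g:1, h:1, i:1, j:3, k:1, l:2, m:3
Odd-degree vertices: d, e, g, h, i, j, k, m.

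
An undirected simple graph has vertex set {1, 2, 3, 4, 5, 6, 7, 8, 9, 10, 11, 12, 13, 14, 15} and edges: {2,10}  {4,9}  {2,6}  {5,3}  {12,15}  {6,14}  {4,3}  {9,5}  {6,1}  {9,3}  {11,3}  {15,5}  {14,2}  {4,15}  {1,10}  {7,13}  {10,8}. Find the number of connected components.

3

Component: {7, 13}
Component: {1, 2, 6, 8, 10, 14}
Component: {3, 4, 5, 9, 11, 12, 15}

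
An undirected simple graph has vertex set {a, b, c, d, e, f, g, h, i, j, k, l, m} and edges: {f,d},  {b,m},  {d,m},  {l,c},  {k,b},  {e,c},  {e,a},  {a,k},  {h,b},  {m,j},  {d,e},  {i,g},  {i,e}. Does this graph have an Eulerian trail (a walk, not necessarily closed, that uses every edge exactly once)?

No

Degrees: a:2, b:3, c:2, d:3, e:4, f:1, g:1, h:1, i:2, j:1, k:2, l:1, m:3
Odd-degree vertices: b, d, f, g, h, j, l, m (8 total).
With 8 odd-degree vertices (more than two), no single trail can use every edge.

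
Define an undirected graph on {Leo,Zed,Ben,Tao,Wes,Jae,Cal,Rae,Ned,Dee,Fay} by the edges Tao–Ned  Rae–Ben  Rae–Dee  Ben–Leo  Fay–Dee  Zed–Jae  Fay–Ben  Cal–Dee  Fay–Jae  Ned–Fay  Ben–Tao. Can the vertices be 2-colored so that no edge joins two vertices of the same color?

Yes

Partition the vertices as {Ben, Wes, Jae, Ned, Dee} vs {Leo, Zed, Tao, Cal, Rae, Fay}. Each listed edge has one endpoint in each part, so the graph is bipartite.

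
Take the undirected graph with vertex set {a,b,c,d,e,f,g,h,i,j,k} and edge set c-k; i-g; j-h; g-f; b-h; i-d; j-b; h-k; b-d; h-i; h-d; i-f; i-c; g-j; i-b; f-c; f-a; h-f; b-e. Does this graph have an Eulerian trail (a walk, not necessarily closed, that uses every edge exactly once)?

Degrees: a:1, b:5, c:3, d:3, e:1, f:5, g:3, h:6, i:6, j:3, k:2
Odd-degree vertices: a, b, c, d, e, f, g, j (8 total).
An Eulerian trail requires 0 or 2 odd-degree vertices; here there are 8.

No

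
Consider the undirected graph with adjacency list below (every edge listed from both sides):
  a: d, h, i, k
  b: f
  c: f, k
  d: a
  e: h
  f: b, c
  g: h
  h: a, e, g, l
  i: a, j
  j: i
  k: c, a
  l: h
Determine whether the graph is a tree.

Yes

The graph has 12 vertices and 11 edges.
Connected and |E| = |V| - 1, which characterizes a tree.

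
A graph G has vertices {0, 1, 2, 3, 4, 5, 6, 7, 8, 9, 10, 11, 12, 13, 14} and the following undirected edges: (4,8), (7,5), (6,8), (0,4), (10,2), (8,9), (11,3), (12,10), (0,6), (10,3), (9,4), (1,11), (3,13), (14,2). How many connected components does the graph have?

3

Component: {5, 7}
Component: {0, 4, 6, 8, 9}
Component: {1, 2, 3, 10, 11, 12, 13, 14}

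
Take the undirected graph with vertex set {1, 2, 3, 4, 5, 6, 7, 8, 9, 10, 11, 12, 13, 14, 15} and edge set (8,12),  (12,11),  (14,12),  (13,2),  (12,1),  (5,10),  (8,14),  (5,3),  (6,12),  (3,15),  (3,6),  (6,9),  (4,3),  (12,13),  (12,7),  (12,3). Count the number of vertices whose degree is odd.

10

Degrees: 1:1, 2:1, 3:5, 4:1, 5:2, 6:3, 7:1, 8:2, 9:1, 10:1, 11:1, 12:8, 13:2, 14:2, 15:1
Odd-degree vertices: 1, 2, 3, 4, 6, 7, 9, 10, 11, 15.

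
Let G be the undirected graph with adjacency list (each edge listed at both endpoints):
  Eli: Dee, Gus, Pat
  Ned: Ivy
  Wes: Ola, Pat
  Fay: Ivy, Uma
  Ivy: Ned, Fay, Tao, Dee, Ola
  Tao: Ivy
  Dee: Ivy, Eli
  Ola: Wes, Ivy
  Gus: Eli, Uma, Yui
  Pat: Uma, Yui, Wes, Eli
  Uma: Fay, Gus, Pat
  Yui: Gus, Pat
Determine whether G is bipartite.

Yes

Color {Ned, Fay, Tao, Dee, Ola, Gus, Pat} black and {Eli, Wes, Ivy, Uma, Yui} white. No edge joins two same-colored vertices, so the graph is bipartite.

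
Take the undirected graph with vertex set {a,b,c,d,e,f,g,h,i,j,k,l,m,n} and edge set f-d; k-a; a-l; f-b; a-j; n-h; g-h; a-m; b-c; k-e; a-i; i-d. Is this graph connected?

No

Component: {g, h, n}
Component: {a, b, c, d, e, f, i, j, k, l, m}
There are 2 separate components, so the graph is not connected.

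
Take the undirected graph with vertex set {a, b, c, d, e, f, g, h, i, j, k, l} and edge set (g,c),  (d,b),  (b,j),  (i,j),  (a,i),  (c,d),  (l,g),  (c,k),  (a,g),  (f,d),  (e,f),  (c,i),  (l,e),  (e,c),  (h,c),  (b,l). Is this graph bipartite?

The cycle b-d-c-g-l-b has length 5, which is odd, so the graph is not bipartite.

No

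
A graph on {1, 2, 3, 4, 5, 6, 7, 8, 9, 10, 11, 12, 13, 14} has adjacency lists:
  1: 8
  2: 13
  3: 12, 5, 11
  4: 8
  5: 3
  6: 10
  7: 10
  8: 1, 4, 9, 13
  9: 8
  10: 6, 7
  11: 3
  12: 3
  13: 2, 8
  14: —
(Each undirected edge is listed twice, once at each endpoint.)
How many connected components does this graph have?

4

Component: {14}
Component: {6, 7, 10}
Component: {3, 5, 11, 12}
Component: {1, 2, 4, 8, 9, 13}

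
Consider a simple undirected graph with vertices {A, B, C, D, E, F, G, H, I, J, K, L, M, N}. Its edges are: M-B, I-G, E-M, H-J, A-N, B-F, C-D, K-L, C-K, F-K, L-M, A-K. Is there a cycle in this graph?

The graph has 14 vertices, 12 edges, and 3 connected components.
One cycle is K-F-B-M-L-K.

Yes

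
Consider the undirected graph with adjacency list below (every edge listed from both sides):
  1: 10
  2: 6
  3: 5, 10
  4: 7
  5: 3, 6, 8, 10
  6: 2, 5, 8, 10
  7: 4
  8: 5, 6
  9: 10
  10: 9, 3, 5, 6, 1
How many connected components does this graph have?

2

Component: {4, 7}
Component: {1, 2, 3, 5, 6, 8, 9, 10}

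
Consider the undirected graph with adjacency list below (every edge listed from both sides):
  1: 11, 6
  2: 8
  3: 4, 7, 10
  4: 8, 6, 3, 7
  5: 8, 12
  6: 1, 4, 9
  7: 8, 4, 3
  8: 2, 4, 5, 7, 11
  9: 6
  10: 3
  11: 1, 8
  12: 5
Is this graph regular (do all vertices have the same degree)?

No

Degrees: 1:2, 2:1, 3:3, 4:4, 5:2, 6:3, 7:3, 8:5, 9:1, 10:1, 11:2, 12:1
Vertex 2 has degree 1 while 8 has degree 5, so the graph is not regular.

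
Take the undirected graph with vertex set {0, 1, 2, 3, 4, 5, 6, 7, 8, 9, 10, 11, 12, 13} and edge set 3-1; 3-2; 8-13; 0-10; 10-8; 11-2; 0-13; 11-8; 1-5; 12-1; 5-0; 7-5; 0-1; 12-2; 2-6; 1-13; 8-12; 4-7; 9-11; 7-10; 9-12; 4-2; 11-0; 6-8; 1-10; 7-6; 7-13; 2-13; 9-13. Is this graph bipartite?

No

0-1-13-0 is an odd cycle (length 3), and a bipartite graph can contain only even cycles.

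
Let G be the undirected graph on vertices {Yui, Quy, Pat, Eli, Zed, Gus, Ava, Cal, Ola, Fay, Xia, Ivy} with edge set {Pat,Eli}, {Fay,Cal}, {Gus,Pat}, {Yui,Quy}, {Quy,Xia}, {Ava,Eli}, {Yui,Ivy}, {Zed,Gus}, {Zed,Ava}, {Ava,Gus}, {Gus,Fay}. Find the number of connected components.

3

Component: {Ola}
Component: {Yui, Quy, Xia, Ivy}
Component: {Pat, Eli, Zed, Gus, Ava, Cal, Fay}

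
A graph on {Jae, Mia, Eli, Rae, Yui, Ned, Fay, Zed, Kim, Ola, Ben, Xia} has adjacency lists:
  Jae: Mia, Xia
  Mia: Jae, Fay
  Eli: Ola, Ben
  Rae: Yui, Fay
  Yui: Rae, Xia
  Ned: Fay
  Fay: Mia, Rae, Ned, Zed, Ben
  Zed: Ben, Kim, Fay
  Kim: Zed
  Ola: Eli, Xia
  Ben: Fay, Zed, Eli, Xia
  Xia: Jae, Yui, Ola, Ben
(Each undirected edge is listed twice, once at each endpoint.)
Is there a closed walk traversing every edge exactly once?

No

Degrees: Jae:2, Mia:2, Eli:2, Rae:2, Yui:2, Ned:1, Fay:5, Zed:3, Kim:1, Ola:2, Ben:4, Xia:4
Vertices with odd degree: Ned, Fay, Zed, Kim. An Eulerian circuit requires all degrees even.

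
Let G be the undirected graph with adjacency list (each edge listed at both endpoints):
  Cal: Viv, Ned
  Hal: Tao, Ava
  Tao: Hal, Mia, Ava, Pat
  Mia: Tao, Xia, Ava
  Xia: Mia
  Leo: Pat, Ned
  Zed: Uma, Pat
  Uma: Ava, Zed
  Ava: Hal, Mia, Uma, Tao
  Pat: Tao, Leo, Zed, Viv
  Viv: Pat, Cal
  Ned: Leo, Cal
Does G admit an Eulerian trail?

Degrees: Cal:2, Hal:2, Tao:4, Mia:3, Xia:1, Leo:2, Zed:2, Uma:2, Ava:4, Pat:4, Viv:2, Ned:2
Odd-degree vertices: Mia, Xia (2 total).
With 2 odd-degree vertices and all edges in one connected piece, an Eulerian trail exists (from Mia to Xia).

Yes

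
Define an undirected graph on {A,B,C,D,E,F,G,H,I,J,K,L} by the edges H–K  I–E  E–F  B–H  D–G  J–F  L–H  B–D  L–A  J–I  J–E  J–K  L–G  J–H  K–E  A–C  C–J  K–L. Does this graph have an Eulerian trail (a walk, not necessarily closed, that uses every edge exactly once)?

Yes

Degrees: A:2, B:2, C:2, D:2, E:4, F:2, G:2, H:4, I:2, J:6, K:4, L:4
Odd-degree vertices: none (0 total).
With 0 odd-degree vertices and all edges in one connected piece, an Eulerian trail exists.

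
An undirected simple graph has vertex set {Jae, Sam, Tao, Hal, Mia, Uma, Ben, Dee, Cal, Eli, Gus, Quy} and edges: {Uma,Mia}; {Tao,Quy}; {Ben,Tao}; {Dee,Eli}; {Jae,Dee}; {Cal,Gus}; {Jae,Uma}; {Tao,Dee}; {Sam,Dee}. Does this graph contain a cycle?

No

|V| = 12, |E| = 9, number of components = 3.
A forest on 12 vertices with 3 components has exactly 9 edges, which matches — so no cycle.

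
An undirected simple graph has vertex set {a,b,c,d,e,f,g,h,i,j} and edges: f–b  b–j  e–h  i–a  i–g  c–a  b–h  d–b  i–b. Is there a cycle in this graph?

No

The graph has 10 vertices, 9 edges, and 1 connected component.
Since 9 = 10 - 1, the graph is a forest and contains no cycle.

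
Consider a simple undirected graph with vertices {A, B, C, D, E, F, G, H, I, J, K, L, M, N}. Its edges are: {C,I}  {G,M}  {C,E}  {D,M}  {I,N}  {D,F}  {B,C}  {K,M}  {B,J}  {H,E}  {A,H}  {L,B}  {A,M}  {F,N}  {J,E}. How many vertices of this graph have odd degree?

Degrees: A:2, B:3, C:3, D:2, E:3, F:2, G:1, H:2, I:2, J:2, K:1, L:1, M:4, N:2
Odd-degree vertices: B, C, E, G, K, L.

6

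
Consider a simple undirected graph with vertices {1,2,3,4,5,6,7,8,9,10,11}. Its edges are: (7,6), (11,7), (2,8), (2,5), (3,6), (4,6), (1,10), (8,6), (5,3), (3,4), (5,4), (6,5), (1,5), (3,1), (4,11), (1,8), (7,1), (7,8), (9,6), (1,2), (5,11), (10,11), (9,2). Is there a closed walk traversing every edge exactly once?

Yes

Degrees: 1:6, 2:4, 3:4, 4:4, 5:6, 6:6, 7:4, 8:4, 9:2, 10:2, 11:4
All degrees are even and the non-isolated vertices are connected — an Eulerian circuit exists.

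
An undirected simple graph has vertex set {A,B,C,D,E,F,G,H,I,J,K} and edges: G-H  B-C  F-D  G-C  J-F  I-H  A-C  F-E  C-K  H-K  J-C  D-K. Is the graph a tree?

No

The graph has 11 vertices and 12 edges.
A tree on 11 vertices has exactly 10 edges; this graph has 12, so it contains a cycle and is not a tree.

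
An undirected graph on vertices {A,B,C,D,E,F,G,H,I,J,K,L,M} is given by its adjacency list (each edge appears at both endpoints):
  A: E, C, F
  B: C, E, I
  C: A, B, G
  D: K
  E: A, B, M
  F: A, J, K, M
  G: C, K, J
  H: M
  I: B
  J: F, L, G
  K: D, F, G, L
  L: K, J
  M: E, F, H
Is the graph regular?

No

Degrees: A:3, B:3, C:3, D:1, E:3, F:4, G:3, H:1, I:1, J:3, K:4, L:2, M:3
Vertex D has degree 1 while F has degree 4, so the graph is not regular.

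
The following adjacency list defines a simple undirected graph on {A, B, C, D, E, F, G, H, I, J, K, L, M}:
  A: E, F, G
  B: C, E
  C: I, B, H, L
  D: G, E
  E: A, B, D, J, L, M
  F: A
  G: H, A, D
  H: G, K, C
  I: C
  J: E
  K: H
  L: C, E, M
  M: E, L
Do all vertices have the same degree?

Degrees: A:3, B:2, C:4, D:2, E:6, F:1, G:3, H:3, I:1, J:1, K:1, L:3, M:2
Degrees are not all equal (e.g. deg(F)=1 but deg(E)=6); not regular.

No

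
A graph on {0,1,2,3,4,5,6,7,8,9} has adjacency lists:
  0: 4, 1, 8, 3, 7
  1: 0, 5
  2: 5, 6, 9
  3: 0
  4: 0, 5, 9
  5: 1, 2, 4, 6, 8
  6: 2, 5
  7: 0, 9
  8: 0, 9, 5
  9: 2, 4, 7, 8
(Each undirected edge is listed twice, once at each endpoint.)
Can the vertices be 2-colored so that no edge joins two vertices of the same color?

2-6-5-2 is an odd cycle (length 3), and a bipartite graph can contain only even cycles.

No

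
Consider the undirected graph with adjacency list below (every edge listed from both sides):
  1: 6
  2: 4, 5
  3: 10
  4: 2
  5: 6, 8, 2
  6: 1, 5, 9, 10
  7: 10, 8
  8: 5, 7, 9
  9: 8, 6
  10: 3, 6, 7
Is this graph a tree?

No

|V| = 10, |E| = 11.
A tree on 10 vertices has exactly 9 edges; this graph has 11, so it contains a cycle and is not a tree.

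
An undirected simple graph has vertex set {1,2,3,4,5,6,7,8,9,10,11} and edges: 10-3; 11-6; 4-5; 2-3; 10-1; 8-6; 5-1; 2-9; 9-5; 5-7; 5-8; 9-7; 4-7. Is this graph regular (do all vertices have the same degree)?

Degrees: 1:2, 2:2, 3:2, 4:2, 5:5, 6:2, 7:3, 8:2, 9:3, 10:2, 11:1
Vertex 11 has degree 1 while 5 has degree 5, so the graph is not regular.

No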